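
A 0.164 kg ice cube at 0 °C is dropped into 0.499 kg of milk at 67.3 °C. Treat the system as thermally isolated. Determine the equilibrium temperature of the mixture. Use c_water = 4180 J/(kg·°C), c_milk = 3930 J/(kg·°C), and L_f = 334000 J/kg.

Taking heat into each body as positive, Σ m c ΔT = 0:
fusion: m_ice L_f = 0.164·334000 = 54776; warm the meltwater: 685.52 T; milk cools: 0.499·3930·(T − 67.3) = 1961.1(T − 67.3)
2646.6 T = 131980 − 54776 = 77204
T ≈ 29.17 °C (positive, so assuming full melt was valid).

T_f ≈ 29.2 °C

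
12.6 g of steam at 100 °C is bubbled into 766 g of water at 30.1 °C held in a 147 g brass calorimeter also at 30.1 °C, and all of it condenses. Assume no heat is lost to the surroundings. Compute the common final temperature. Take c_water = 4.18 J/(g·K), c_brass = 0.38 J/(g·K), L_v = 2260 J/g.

T_f ≈ 39.8 °C

Let T be the final temperature. ΣQ_i = 0:
steam→water at 100 °C releases m L_v = 12.6·2260 = 28476; condensate cools 100→T: 12.6·4.18·(T − 100) = 52.67(T − 100); water warms: 766·4.18·(T − 30.1) = 3201.9(T − 30.1); brass cup: 147·0.38·(T − 30.1) = 55.86(T − 30.1)
3310.4 T = 28476 + 5266.8 + 98058 = 131801
T ≈ 39.81 °C (< 100 °C, so full condensation is consistent).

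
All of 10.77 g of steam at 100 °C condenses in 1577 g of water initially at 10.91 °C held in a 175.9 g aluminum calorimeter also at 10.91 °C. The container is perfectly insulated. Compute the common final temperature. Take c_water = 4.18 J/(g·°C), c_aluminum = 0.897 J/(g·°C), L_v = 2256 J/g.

T_f ≈ 15.1 °C

Energy balance with sensible and latent terms:
steam→water at 100 °C releases m L_v = 10.77×2256 = 24297; condensed water 100 °C→T: 45.02(T − 100); original water: 6591.9(T − 10.91); cup: 157.78(T − 10.91)
6794.7 T = 24297 + 4501.9 + 73639 = 102438
T ≈ 15.08 °C, under the boiling point, so the assumption holds.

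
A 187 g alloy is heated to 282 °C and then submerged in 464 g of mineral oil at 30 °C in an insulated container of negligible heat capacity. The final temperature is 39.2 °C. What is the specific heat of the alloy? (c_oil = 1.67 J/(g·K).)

c ≈ 0.157 J/(g·K)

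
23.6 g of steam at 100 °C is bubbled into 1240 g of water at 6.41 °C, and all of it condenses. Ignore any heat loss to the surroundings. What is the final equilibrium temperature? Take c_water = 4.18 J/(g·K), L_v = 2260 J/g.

T_f ≈ 18.3 °C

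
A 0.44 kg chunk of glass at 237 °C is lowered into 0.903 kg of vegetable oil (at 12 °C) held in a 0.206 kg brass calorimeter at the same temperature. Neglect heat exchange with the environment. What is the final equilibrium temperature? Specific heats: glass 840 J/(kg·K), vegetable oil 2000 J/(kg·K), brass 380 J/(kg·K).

T_f ≈ 48.9 °C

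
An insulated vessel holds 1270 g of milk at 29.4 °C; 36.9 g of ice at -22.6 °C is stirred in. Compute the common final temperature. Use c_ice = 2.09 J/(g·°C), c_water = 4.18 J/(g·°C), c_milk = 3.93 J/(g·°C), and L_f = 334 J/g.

T_f ≈ 25.8 °C

Heat gained plus heat lost sum to zero:
ice -22.6→0 °C: 36.9×2.09×22.6 = 1742.9; latent heat to melt: 36.9×334 = 12325; meltwater 0→T: 36.9×4.18×T = 154.24 T; milk: 4991.1(T − 29.4)
5145.3 T = 146738 − 14068 = 132671
T ≈ 25.78 °C (positive, so assuming full melt was valid).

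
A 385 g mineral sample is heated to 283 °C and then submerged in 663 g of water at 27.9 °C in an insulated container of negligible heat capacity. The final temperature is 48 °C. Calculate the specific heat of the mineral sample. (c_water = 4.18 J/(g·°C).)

c ≈ 0.616 J/(g·°C)

Taking heat into each body as positive, Σ m c ΔT = 0:
385·c·(48 − 283) + 663·4.18·(48 − 27.9) = 0
-90475 c = -55704
c = -55704/-90475 ≈ 0.6157 J/(g·°C)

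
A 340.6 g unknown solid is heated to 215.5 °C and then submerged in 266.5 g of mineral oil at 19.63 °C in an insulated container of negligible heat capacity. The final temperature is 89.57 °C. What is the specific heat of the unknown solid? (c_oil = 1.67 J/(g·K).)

m_s c (T_s − T_f) = m_oil c_oil (T_f − T_0):
340.6×c×(215.5 − 89.57) = 266.5×1.67×(89.57 − 19.63)
42892 c = 31127  ⇒  c ≈ 0.7257 J/(g·K)

c ≈ 0.726 J/(g·K)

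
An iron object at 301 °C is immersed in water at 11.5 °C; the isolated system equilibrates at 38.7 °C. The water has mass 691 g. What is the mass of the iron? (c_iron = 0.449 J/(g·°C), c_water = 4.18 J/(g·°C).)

m ≈ 667 g

Conservation of energy gives ΣQ = 0:
m×0.449×(38.7 − 301) + 691×4.18×(38.7 − 11.5) = 0
-117.77 m = -78564
m = -78564/-117.77 ≈ 667.1 g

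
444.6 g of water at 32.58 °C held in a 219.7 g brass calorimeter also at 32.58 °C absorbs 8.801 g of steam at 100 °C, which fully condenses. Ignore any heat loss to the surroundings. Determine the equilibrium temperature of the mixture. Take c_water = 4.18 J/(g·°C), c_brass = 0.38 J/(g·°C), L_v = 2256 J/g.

T_f ≈ 43.9 °C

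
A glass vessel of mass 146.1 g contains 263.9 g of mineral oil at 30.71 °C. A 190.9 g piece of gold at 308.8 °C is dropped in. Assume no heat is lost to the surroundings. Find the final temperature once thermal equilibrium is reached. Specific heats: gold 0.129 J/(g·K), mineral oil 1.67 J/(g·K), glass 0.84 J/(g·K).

T_f ≈ 42.4 °C

Let T be the final temperature. ΣQ_i = 0:
190.9·0.129·(T − 308.8) + 263.9·1.67·(T − 30.71) + 146.1·0.84·(T − 30.71) = 0
24.63(T − 308.8) + 440.71(T − 30.71) + 122.72(T − 30.71) = 0
588.06 T = 24908
T = 24908/588.06 ≈ 42.36 °C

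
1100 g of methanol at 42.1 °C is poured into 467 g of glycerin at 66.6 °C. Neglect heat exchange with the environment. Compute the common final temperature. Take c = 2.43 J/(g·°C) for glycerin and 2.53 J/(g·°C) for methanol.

Conservation of energy gives ΣQ = 0:
467×2.43×(T − 66.6) + 1100×2.53×(T − 42.1) = 0
1134.8(T − 66.6) + 2783(T − 42.1) = 0
(1134.8 + 2783) T = 1134.8×66.6 + 2783×42.1
T = 192743 / 3917.8 = 49.2 °C

T_f ≈ 49.2 °C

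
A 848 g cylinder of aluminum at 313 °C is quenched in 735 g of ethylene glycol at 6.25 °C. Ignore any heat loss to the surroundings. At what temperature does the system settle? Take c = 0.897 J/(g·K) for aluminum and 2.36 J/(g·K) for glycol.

T_f ≈ 99.8 °C

Setting the total heat transfer to zero:
848·0.897·(T − 313) + 735·2.36·(T − 6.25) = 0
760.66(T − 313) + 1734.6(T − 6.25) = 0
2495.3 T = 248927
T ≈ 99.76 °C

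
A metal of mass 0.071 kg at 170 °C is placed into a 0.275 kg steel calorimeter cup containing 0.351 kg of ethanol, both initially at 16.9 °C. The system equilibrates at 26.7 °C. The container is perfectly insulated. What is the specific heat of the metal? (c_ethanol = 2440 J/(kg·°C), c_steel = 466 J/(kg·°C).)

c ≈ 948 J/(kg·°C)

Net heat exchanged in the isolated system is zero:
0.071·c·(26.7 − 170) + 0.351·2440·(26.7 − 16.9) + 0.275·466·(26.7 − 16.9) = 0
-10.17 c = -9649
c = -9649/-10.17 ≈ 948.4 J/(kg·°C)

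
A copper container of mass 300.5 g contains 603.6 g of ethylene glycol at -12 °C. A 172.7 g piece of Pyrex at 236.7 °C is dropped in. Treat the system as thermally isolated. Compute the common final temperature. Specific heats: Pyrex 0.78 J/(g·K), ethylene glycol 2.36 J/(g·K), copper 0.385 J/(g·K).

T_f ≈ 8.0 °C

Setting the total heat transfer to zero:
172.7·0.78·(T − 236.7) + 603.6·2.36·(T − (-12)) + 300.5·0.385·(T − (-12)) = 0
134.71(T − 236.7) + 1424.5(T − (-12)) + 115.69(T − (-12)) = 0
1674.9 T = 13403
T = 13403/1674.9 ≈ 8.00 °C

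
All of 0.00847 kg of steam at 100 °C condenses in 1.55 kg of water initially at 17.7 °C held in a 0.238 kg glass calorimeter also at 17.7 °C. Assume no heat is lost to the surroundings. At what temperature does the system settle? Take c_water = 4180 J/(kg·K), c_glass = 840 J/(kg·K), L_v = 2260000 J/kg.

Energy balance with sensible and latent terms:
steam→water at 100 °C releases m L_v = 0.00847×2260000 = 19142; condensate cools 100→T: 0.00847×4180×(T − 100) = 35.4(T − 100); water warms: 1.55×4180×(T − 17.7) = 6479(T − 17.7); glass cup: 0.238×840×(T − 17.7) = 199.92(T − 17.7)
6714.3 T = 19142 + 3540.5 + 118217 = 140900
T ≈ 20.98 °C, under the boiling point, so the assumption holds.

T_f ≈ 21.0 °C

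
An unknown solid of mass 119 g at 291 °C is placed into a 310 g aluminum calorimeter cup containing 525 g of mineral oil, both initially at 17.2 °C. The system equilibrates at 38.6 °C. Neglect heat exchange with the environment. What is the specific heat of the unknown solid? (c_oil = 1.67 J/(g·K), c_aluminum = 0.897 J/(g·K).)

Net heat exchanged in the isolated system is zero:
119×c×(38.6 − 291) + 525×1.67×(38.6 − 17.2) + 310×0.897×(38.6 − 17.2) = 0
-30036 c = -24713
c = -24713/-30036 ≈ 0.8228 J/(g·K)

c ≈ 0.823 J/(g·K)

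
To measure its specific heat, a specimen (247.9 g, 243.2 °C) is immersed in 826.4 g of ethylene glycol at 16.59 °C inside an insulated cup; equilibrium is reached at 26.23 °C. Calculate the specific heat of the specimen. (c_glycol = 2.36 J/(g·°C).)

c ≈ 0.35 J/(g·°C)

Net heat exchanged in the isolated system is zero:
247.9×c×(26.23 − 243.2) + 826.4×2.36×(26.23 − 16.59) = 0
-53787 c = -18801
c = -18801/-53787 ≈ 0.3495 J/(g·°C)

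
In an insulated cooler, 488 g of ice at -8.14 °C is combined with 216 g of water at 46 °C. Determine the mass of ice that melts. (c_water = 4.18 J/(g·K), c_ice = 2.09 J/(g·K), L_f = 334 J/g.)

m_melted ≈ 99.5 g

Heat available from the water dropping to 0 °C: 216·4.18·46 = 41532 J.
Of that, 488·2.09·8.14 = 8302.1 J goes to bring the ice to 0 °C, leaving 33230 J.
Melting all 488 g of ice would need 488·334 = 162992 J.
Since 33230 < 162992 J, not all the ice melts; equilibrium is at 0 °C.
m_melted·334 = 33230  ⇒  m_melted ≈ 99.49 g.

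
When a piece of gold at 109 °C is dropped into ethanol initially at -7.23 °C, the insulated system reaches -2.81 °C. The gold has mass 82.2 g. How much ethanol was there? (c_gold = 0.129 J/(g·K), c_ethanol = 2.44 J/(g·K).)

Setting the total heat transfer to zero:
82.2·0.129·(-2.81 − 109) + m·2.44·(-2.81 − (-7.23)) = 0
10.78 m = 1185.6
m = 1185.6/10.78 ≈ 109.9 g

m ≈ 110 g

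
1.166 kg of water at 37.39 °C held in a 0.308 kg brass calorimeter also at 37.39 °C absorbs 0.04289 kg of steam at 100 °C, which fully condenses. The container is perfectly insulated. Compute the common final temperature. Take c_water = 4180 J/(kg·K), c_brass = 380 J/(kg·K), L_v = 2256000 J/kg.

Net heat exchanged in the isolated system is zero:
condense steam: −0.04289·2256000 = −96760; condensed water 100 °C→T: 179.28(T − 100); original water: 4873.9(T − 37.39); cup: 117.04(T − 37.39)
5170.2 T = 96760 + 17928 + 186610 = 301298
T ≈ 58.28 °C (< 100 °C, so full condensation is consistent).

T_f ≈ 58.3 °C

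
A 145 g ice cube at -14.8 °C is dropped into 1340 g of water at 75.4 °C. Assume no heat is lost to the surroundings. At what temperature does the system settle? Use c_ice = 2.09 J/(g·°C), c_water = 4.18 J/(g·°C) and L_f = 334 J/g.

Taking heat into each body as positive, Σ m c ΔT = 0:
warm ice to 0 °C: 145·2.09·(0 − (-14.8)) = 4485.1; melt ice: 145·334 = 48430; meltwater 0→T: 145·4.18·T = 606.1 T; water cools: 1340·4.18·(T − 75.4) = 5601.2(T − 75.4)
6207.3 T = 422330 − 52915 = 369415
T ≈ 59.51 °C (positive, so assuming full melt was valid).

T_f ≈ 59.5 °C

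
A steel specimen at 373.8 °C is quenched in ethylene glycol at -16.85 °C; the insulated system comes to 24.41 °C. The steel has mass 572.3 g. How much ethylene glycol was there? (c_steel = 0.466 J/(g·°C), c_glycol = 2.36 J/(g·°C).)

m ≈ 957 g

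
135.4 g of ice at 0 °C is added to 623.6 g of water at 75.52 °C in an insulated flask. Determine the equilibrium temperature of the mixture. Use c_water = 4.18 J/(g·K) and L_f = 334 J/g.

Conservation of energy gives ΣQ = 0:
latent heat to melt: 135.4×334 = 45224
  meltwater 0→T: 135.4×4.18×T = 565.97 T
  water: 2606.6(T − 75.52)
3172.6 T = 196854 − 45224 = 151630
T ≈ 47.79 °C — above 0 °C, consistent with complete melting.

T_f ≈ 47.8 °C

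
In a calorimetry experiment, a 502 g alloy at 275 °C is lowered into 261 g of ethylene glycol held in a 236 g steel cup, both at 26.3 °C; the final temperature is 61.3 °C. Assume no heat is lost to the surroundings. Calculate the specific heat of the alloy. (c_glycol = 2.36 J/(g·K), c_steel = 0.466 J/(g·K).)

c ≈ 0.237 J/(g·K)

Heat gained plus heat lost sum to zero:
502×c×(61.3 − 275) + 261×2.36×(61.3 − 26.3) + 236×0.466×(61.3 − 26.3) = 0
-107277 c = -25408
c = -25408/-107277 ≈ 0.2368 J/(g·K)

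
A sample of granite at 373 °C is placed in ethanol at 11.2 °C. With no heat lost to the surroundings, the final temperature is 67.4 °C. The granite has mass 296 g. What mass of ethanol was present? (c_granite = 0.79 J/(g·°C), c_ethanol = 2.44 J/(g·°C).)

m ≈ 521 g

Heat lost by the granite = heat gained by the ethanol:
296×0.79×(373 − 67.4) = m×2.44×(67.4 − 11.2)
137.13 m = 71462  ⇒  m ≈ 521.1 g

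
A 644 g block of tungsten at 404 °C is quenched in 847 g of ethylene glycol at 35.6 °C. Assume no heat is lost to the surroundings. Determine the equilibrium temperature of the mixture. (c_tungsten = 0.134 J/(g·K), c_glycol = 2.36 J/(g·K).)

Taking heat into each body as positive, Σ m c ΔT = 0:
644·0.134·(T − 404) + 847·2.36·(T − 35.6) = 0
2085.2 T = 106025
T = 106025 / 2085.2 = 50.8 °C

T_f ≈ 50.8 °C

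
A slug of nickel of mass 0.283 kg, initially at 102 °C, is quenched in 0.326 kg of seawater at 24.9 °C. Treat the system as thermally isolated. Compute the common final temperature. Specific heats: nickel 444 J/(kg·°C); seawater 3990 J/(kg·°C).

T_f ≈ 31.7 °C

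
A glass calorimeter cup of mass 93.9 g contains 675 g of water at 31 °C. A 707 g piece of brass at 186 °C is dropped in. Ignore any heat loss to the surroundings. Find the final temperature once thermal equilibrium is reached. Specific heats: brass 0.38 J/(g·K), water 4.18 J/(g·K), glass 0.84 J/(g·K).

With ΣQ=0 the equilibrium temperature is the m·c-weighted mean:
T_f = (268.66×186 + 2821.5×31 + 78.88×31) / (268.66 + 2821.5 + 78.88)
    = 139882 / 3169 ≈ 44.14 °C

T_f ≈ 44.1 °C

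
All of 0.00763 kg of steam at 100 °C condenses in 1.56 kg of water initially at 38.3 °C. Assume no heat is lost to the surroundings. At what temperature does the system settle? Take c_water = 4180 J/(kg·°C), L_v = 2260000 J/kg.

Heat gained plus heat lost sum to zero:
latent heat released on condensation: 0.00763×2260000 = 17244; condensed water 100 °C→T: 31.89(T − 100); original water: 6520.8(T − 38.3)
6552.7 T = 17244 + 3189.3 + 249747 = 270180
T ≈ 41.23 °C (< 100 °C, so full condensation is consistent).

T_f ≈ 41.2 °C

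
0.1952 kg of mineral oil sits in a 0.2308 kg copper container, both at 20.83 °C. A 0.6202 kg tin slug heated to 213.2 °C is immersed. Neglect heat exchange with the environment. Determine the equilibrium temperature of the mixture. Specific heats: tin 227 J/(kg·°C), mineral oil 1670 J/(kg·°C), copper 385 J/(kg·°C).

Let T be the final temperature. ΣQ_i = 0:
0.6202·227·(T − 213.2) + 0.1952·1670·(T − 20.83) + 0.2308·385·(T − 20.83) = 0
555.63 T = 38657
T ≈ 69.57 °C

T_f ≈ 69.6 °C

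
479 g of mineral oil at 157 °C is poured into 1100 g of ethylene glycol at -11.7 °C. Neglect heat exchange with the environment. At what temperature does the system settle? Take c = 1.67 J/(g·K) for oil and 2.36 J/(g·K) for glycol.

T_f ≈ 28.0 °C

With ΣQ=0 the equilibrium temperature is the m·c-weighted mean:
T_f = (799.93*157 + 2596*(-11.7)) / (799.93 + 2596)
    = 95216 / 3395.9 ≈ 28.04 °C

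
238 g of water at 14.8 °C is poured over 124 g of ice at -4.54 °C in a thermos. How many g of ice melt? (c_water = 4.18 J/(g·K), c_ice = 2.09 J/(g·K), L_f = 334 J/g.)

m_melted ≈ 40.6 g

Heat available from the water dropping to 0 °C: 238×4.18×14.8 = 14724 J.
Warming the ice to 0 °C takes 124×2.09×4.54 = 1176.6 J, leaving 13547 J for melting.
To melt every bit of ice: 124×334 = 41416 J.
13547 J < 41416 J, so only part of the ice melts and the system sits at 0 °C.
Mass melted = 13547/334 ≈ 40.56 g.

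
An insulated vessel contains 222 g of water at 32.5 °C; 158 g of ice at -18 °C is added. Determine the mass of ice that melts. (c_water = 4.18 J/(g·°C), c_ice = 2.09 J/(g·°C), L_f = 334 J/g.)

m_melted ≈ 72.5 g

Cooling the water to 0 °C releases 222×4.18×32.5 = 30159 J.
Warming the ice to 0 °C takes 158×2.09×18 = 5944 J, leaving 24215 J for melting.
To melt every bit of ice: 158×334 = 52772 J.
That's not enough to melt it all — equilibrium is at 0 °C with ice remaining.
m_melted×334 = 24215  ⇒  m_melted ≈ 72.5 g.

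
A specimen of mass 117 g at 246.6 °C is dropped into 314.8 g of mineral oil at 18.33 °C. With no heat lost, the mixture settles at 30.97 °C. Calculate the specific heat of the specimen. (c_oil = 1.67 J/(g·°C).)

Conservation of energy gives ΣQ = 0:
117·c·(30.97 − 246.6) + 314.8·1.67·(30.97 − 18.33) = 0
-25229 c = -6645.1
c = -6645.1/-25229 ≈ 0.2634 J/(g·°C)

c ≈ 0.263 J/(g·°C)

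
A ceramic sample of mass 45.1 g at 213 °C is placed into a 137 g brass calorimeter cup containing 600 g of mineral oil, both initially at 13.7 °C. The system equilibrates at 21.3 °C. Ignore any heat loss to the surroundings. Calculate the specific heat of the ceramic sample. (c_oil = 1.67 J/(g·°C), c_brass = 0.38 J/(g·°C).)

Conservation of energy gives ΣQ = 0:
45.1·c·(21.3 − 213) + 600·1.67·(21.3 − 13.7) + 137·0.38·(21.3 − 13.7) = 0
-8645.7 c = -8010.9
c = -8010.9/-8645.7 ≈ 0.9266 J/(g·°C)

c ≈ 0.927 J/(g·°C)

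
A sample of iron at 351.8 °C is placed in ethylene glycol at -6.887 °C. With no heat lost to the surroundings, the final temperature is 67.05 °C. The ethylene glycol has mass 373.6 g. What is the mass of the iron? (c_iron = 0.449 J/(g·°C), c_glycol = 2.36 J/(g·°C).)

Energy conservation, ΣQ = 0:
m×0.449×(67.05 − 351.8) + 373.6×2.36×(67.05 − (-6.887)) = 0
-127.85 m = -65190
m = -65190/-127.85 ≈ 509.9 g

m ≈ 510 g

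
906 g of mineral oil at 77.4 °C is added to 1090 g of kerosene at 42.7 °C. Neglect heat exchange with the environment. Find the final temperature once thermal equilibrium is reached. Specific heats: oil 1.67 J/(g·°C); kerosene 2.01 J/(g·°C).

T_f ≈ 56.9 °C

Energy conservation, ΣQ = 0:
906·1.67·(T − 77.4) + 1090·2.01·(T − 42.7) = 0
3703.9 T = 210659
T = 210659/3703.9 ≈ 56.87 °C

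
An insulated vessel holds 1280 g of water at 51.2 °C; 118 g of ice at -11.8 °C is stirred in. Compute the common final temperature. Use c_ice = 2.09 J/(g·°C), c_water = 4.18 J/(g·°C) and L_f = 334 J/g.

Heat gained plus heat lost sum to zero:
warm ice to 0 °C: 118·2.09·(0 − (-11.8)) = 2910.1; melt ice: 118·334 = 39412; warm the meltwater: 493.24 T; water cools: 1280·4.18·(T − 51.2) = 5350.4(T − 51.2)
5843.6 T = 273940 − 42322 = 231618
T ≈ 39.64 °C (positive, so assuming full melt was valid).

T_f ≈ 39.6 °C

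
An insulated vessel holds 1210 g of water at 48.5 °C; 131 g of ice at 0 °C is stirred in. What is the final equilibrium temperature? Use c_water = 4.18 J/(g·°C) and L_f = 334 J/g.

Taking heat into each body as positive, Σ m c ΔT = 0:
fusion: m_ice L_f = 131×334 = 43754; warm the meltwater: 547.58 T; water: 5057.8(T − 48.5)
5605.4 T = 245303 − 43754 = 201549
T ≈ 35.96 °C — above 0 °C, consistent with complete melting.

T_f ≈ 36.0 °C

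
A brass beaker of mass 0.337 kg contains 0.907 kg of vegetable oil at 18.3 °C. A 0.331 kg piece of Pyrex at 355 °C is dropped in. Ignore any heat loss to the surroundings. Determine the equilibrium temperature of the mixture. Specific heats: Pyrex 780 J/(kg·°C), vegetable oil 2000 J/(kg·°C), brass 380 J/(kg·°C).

Energy conservation, ΣQ = 0:
0.331×780×(T − 355) + 0.907×2000×(T − 18.3) + 0.337×380×(T − 18.3) = 0
258.18(T − 355) + 1814(T − 18.3) + 128.06(T − 18.3) = 0
2200.2 T = 127194
T = 127194/2200.2 ≈ 57.81 °C

T_f ≈ 57.8 °C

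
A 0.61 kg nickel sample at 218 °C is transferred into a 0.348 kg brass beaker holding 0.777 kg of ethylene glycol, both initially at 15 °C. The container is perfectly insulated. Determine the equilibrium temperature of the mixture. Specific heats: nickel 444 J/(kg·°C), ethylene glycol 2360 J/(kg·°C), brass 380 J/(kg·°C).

Let T be the final temperature. ΣQ_i = 0:
0.61×444×(T − 218) + 0.777×2360×(T − 15) + 0.348×380×(T − 15) = 0
270.84(T − 218) + 1833.7(T − 15) + 132.24(T − 15) = 0
2236.8 T = 88533
T = 88533/2236.8 ≈ 39.58 °C

T_f ≈ 39.6 °C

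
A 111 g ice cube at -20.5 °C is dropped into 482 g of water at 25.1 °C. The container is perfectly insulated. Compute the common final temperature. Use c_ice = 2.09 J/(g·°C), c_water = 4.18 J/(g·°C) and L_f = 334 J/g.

T_f ≈ 3.5 °C

Energy conservation, ΣQ = 0:
ice -20.5→0 °C: 111·2.09·20.5 = 4755.8; latent heat to melt: 111·334 = 37074; meltwater 0→T: 111·4.18·T = 463.98 T; water: 2014.8(T − 25.1)
2478.7 T = 50570 − 41830 = 8740.7
T ≈ 3.53 °C (positive, so assuming full melt was valid).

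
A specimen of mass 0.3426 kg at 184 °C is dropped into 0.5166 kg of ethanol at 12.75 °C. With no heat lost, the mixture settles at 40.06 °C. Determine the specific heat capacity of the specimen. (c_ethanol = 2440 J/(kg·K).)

c ≈ 698 J/(kg·K)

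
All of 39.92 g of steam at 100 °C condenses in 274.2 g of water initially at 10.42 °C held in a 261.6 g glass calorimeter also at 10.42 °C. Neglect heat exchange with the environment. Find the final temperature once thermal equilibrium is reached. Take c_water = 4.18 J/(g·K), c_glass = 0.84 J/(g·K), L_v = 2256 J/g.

T_f ≈ 78.9 °C

Let T be the final temperature. ΣQ_i = 0:
condense steam: −39.92×2256 = −90060; condensed water 100 °C→T: 166.87(T − 100); original water: 1146.2(T − 10.42); glass cup: 261.6×0.84×(T − 10.42) = 219.74(T − 10.42)
1532.8 T = 90060 + 16687 + 14233 = 120979
T ≈ 78.93 °C (< 100 °C, so full condensation is consistent).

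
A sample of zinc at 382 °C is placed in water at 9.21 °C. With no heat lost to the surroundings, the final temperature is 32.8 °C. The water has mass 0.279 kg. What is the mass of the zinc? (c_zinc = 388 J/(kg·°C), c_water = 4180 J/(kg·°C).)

|Q_zinc| = |Q_water|:
m×388×(382 − 32.8) = 0.279×4180×(32.8 − 9.21)
135490 m = 27511  ⇒  m ≈ 0.203 kg

m ≈ 0.203 kg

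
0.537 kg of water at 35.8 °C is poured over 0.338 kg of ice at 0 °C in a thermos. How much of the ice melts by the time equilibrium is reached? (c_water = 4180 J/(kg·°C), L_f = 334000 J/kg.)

m_melted ≈ 0.241 kg

Water can give up m c ΔT = 0.537·4180·35.8 = 80359 J before reaching 0 °C.
Fully melting the ice requires m_ice L_f = 0.338·334000 = 112892 J.
That's not enough to melt it all — equilibrium is at 0 °C with ice remaining.
Mass melted = 80359/334000 ≈ 0.2406 kg.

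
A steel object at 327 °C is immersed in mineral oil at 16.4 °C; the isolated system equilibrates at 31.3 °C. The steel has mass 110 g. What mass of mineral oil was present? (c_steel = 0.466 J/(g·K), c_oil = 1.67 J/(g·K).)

|Q_steel| = |Q_oil|:
110×0.466×(327 − 31.3) = m×1.67×(31.3 − 16.4)
24.88 m = 15158  ⇒  m ≈ 609.2 g

m ≈ 609 g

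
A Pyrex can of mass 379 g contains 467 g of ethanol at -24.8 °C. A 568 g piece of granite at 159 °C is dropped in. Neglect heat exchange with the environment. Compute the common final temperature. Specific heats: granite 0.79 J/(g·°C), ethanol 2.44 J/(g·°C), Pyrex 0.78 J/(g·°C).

T_f is the heat-capacity-weighted average of the initial temperatures:
T_f = (448.72*159 + 1139.5*(-24.8) + 295.62*(-24.8)) / (448.72 + 1139.5 + 295.62)
    = 35756 / 1883.8 ≈ 18.98 °C

T_f ≈ 19.0 °C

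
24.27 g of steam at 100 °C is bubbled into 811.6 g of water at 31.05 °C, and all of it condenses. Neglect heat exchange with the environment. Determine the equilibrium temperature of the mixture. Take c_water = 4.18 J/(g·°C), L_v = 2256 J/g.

T_f ≈ 48.7 °C

Taking heat into each body as positive, Σ m c ΔT = 0:
steam→water at 100 °C releases m L_v = 24.27·2256 = 54753
  condensate cools 100→T: 24.27·4.18·(T − 100) = 101.45(T − 100)
  original water: 3392.5(T − 31.05)
3493.9 T = 54753 + 10145 + 105337 = 170235
T ≈ 48.72 °C, under the boiling point, so the assumption holds.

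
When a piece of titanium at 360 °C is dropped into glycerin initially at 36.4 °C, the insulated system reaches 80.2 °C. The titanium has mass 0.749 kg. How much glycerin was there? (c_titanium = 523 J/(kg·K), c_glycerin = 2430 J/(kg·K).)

m ≈ 1.03 kg

Net heat exchanged in the isolated system is zero:
0.749·523·(80.2 − 360) + m·2430·(80.2 − 36.4) = 0
106434 m = 109605
m = 109605/106434 ≈ 1.03 kg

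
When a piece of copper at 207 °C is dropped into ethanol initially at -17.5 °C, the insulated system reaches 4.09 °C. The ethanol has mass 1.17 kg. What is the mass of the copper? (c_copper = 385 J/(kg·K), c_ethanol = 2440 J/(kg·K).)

m ≈ 0.789 kg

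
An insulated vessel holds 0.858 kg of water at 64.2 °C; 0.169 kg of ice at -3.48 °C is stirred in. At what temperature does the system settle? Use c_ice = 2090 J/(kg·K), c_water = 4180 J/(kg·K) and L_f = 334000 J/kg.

T_f ≈ 40.2 °C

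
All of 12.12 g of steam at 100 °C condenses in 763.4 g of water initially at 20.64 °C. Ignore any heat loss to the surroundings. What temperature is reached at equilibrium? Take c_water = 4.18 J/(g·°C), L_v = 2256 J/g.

T_f ≈ 30.3 °C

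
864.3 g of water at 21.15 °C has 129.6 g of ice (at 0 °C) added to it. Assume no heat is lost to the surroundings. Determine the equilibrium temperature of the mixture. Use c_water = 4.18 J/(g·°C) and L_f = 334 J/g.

T_f ≈ 8.0 °C

Conservation of energy gives ΣQ = 0:
fusion: m_ice L_f = 129.6×334 = 43286
  meltwater 0→T: 129.6×4.18×T = 541.73 T
  water: 3612.8(T − 21.15)
4154.5 T = 76410 − 43286 = 33124
T ≈ 7.97 °C — above 0 °C, consistent with complete melting.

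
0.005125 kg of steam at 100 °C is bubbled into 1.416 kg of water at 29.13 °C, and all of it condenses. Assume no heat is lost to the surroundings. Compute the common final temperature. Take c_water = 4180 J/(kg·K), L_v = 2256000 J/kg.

T_f ≈ 31.3 °C

Energy conservation, ΣQ = 0:
latent heat released on condensation: 0.005125·2256000 = 11562
  condensed water 100 °C→T: 21.42(T − 100)
  water warms: 1.416·4180·(T − 29.13) = 5918.9(T − 29.13)
5940.3 T = 11562 + 2142.2 + 172417 = 186121
T ≈ 31.33 °C — below 100 °C, confirming all the steam condensed.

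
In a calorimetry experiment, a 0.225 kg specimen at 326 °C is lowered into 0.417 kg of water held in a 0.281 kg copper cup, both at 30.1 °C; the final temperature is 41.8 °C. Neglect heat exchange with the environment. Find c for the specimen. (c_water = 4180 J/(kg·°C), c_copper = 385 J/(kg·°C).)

Heat gained plus heat lost sum to zero:
0.225·c·(41.8 − 326) + 0.417·4180·(41.8 − 30.1) + 0.281·385·(41.8 − 30.1) = 0
-63.95 c = -21660
c = -21660/-63.95 ≈ 338.7 J/(kg·°C)

c ≈ 339 J/(kg·°C)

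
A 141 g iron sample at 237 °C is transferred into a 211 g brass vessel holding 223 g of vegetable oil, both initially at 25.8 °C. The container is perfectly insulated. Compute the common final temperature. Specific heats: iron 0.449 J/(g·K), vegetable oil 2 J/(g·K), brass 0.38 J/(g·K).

Conservation of energy gives ΣQ = 0:
141×0.449×(T − 237) + 223×2×(T − 25.8) + 211×0.38×(T − 25.8) = 0
63.31(T − 237) + 446(T − 25.8) + 80.18(T − 25.8) = 0
589.49 T = 28580
T ≈ 48.48 °C

T_f ≈ 48.5 °C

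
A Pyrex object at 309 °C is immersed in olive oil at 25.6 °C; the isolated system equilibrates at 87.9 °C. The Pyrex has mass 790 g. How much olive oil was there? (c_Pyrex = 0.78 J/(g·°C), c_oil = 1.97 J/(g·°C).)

|Q_Pyrex| = |Q_oil|:
790·0.78·(309 − 87.9) = m·1.97·(87.9 − 25.6)
122.73 m = 136242  ⇒  m ≈ 1110 g

m ≈ 1110 g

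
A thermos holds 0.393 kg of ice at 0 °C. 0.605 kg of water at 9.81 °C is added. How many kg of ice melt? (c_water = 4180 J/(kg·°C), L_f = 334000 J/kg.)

m_melted ≈ 0.0743 kg

Water can give up m c ΔT = 0.605×4180×9.81 = 24809 J before reaching 0 °C.
Fully melting the ice requires m_ice L_f = 0.393×334000 = 131262 J.
Since 24809 < 131262 J, not all the ice melts; equilibrium is at 0 °C.
m_melted×334000 = 24809  ⇒  m_melted ≈ 0.07428 kg.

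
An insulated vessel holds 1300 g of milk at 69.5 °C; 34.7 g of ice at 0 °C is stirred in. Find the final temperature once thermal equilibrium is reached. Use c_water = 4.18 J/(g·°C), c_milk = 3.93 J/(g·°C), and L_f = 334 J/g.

T_f ≈ 65.4 °C

Setting the total heat transfer to zero:
fusion: m_ice L_f = 34.7·334 = 11590; meltwater 0→T: 34.7·4.18·T = 145.05 T; milk cools: 1300·3.93·(T − 69.5) = 5109(T − 69.5)
5254 T = 355076 − 11590 = 343486
T ≈ 65.38 °C — above 0 °C, consistent with complete melting.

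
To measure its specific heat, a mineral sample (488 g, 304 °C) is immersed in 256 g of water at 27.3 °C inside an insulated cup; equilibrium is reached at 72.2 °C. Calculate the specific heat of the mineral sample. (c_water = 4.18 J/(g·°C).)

c ≈ 0.425 J/(g·°C)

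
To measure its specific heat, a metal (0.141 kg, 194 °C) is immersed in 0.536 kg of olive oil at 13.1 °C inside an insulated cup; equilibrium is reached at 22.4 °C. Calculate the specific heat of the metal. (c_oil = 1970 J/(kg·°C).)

c ≈ 406 J/(kg·°C)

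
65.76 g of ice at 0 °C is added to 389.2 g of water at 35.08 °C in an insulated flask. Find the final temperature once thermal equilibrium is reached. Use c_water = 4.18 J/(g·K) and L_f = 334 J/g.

T_f ≈ 18.5 °C

Energy conservation, ΣQ = 0:
latent heat to melt: 65.76·334 = 21964
  meltwater 0→T: 65.76·4.18·T = 274.88 T
  water cools: 389.2·4.18·(T − 35.08) = 1626.9(T − 35.08)
1901.7 T = 57070 − 21964 = 35106
T ≈ 18.46 °C (positive, so assuming full melt was valid).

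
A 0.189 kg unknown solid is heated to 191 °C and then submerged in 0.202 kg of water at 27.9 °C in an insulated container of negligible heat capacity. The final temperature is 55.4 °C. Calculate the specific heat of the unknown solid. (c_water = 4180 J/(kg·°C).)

Heat lost by the unknown solid = heat gained by the water:
0.189×c×(191 − 55.4) = 0.202×4180×(55.4 − 27.9)
25.63 c = 23220  ⇒  c ≈ 906 J/(kg·°C)

c ≈ 906 J/(kg·°C)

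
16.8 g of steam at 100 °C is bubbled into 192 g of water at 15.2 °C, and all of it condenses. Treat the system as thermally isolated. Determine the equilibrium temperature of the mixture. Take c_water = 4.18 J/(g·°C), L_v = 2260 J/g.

T_f ≈ 65.5 °C

Net heat exchanged in the isolated system is zero:
latent heat released on condensation: 16.8·2260 = 37968; condensate cools 100→T: 16.8·4.18·(T − 100) = 70.22(T − 100); water warms: 192·4.18·(T − 15.2) = 802.56(T − 15.2)
872.78 T = 37968 + 7022.4 + 12199 = 57189
T ≈ 65.53 °C (< 100 °C, so full condensation is consistent).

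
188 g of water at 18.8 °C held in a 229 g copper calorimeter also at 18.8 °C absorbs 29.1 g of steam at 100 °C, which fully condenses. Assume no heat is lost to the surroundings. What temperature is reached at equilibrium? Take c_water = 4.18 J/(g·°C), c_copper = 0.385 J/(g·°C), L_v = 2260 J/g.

Conservation of energy gives ΣQ = 0:
steam→water at 100 °C releases m L_v = 29.1×2260 = 65766; condensate cools 100→T: 29.1×4.18×(T − 100) = 121.64(T − 100); water warms: 188×4.18×(T − 18.8) = 785.84(T − 18.8); copper cup: 229×0.385×(T − 18.8) = 88.17(T − 18.8)
995.64 T = 65766 + 12164 + 16431 = 94361
T ≈ 94.77 °C — below 100 °C, confirming all the steam condensed.

T_f ≈ 94.8 °C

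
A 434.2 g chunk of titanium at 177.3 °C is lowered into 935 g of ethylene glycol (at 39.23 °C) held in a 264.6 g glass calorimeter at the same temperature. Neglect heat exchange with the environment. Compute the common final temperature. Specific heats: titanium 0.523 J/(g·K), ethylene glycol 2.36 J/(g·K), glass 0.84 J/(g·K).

T_f ≈ 51.0 °C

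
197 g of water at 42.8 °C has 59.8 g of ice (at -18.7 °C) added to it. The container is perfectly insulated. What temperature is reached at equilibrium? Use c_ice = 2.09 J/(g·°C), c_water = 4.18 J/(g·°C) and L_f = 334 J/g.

Setting the total heat transfer to zero:
ice -18.7→0 °C: 59.8×2.09×18.7 = 2337.2; melt ice: 59.8×334 = 19973; warm the meltwater: 249.96 T; water: 823.46(T − 42.8)
1073.4 T = 35244 − 22310 = 12934
T ≈ 12.05 °C — above 0 °C, consistent with complete melting.

T_f ≈ 12.0 °C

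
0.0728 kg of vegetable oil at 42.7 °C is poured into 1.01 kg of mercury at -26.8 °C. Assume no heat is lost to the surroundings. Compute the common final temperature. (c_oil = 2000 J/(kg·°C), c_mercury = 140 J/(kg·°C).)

T_f ≈ 8.5 °C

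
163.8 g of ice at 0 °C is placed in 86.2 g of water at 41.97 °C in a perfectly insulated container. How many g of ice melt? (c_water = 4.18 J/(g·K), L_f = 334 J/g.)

m_melted ≈ 45.3 g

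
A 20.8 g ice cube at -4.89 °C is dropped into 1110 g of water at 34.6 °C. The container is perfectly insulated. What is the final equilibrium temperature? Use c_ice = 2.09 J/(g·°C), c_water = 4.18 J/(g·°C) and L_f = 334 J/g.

Taking heat into each body as positive, Σ m c ΔT = 0:
warm ice to 0 °C: 20.8×2.09×(0 − (-4.89)) = 212.58
  melt ice: 20.8×334 = 6947.2
  warm the meltwater: 86.94 T
  water: 4639.8(T − 34.6)
4726.7 T = 160537 − 7159.8 = 153377
T ≈ 32.45 °C (positive, so assuming full melt was valid).

T_f ≈ 32.4 °C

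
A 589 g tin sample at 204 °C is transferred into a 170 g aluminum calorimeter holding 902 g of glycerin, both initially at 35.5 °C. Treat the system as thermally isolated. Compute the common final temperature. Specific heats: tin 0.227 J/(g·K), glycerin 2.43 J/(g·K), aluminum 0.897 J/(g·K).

T_f ≈ 44.6 °C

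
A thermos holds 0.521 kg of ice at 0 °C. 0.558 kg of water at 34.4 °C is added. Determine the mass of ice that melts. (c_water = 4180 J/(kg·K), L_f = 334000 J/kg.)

m_melted ≈ 0.24 kg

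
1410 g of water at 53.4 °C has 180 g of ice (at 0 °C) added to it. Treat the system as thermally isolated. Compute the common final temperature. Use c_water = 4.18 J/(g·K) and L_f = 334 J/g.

Energy balance with sensible and latent terms:
latent heat to melt: 180×334 = 60120; warm the meltwater: 752.4 T; water cools: 1410×4.18×(T − 53.4) = 5893.8(T − 53.4)
6646.2 T = 314729 − 60120 = 254609
T ≈ 38.31 °C — above 0 °C, consistent with complete melting.

T_f ≈ 38.3 °C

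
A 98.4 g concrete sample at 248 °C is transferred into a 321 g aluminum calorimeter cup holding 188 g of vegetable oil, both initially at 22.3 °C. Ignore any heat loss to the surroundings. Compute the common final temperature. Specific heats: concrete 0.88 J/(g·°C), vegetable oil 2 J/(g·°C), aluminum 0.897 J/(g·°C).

T_f ≈ 48.3 °C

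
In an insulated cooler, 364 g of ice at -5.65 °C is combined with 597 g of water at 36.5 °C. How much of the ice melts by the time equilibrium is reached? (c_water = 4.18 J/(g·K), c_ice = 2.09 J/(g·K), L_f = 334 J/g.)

m_melted ≈ 260 g

Water can give up m c ΔT = 597×4.18×36.5 = 91084 J before reaching 0 °C.
Of that, 364×2.09×5.65 = 4298.3 J goes to bring the ice to 0 °C, leaving 86786 J.
Fully melting the ice requires m_ice L_f = 364×334 = 121576 J.
86786 J < 121576 J, so only part of the ice melts and the system sits at 0 °C.
m_melted×334 = 86786  ⇒  m_melted ≈ 259.8 g.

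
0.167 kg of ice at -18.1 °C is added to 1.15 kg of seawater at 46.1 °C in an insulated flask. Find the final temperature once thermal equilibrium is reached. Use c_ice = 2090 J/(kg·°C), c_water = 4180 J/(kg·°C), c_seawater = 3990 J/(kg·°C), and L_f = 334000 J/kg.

Sum of m c ΔT and latent-heat terms is zero:
warm ice to 0 °C: 0.167×2090×(0 − (-18.1)) = 6317.4
  latent heat to melt: 0.167×334000 = 55778
  warm the meltwater: 698.06 T
  seawater cools: 1.15×3990×(T − 46.1) = 4588.5(T − 46.1)
5286.6 T = 211530 − 62095 = 149434
T ≈ 28.27 °C — above 0 °C, consistent with complete melting.

T_f ≈ 28.3 °C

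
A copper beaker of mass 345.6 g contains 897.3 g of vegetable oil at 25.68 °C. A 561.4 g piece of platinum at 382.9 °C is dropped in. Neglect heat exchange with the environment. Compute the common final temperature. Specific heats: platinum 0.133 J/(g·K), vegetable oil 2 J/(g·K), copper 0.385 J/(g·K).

Energy conservation, ΣQ = 0:
561.4*0.133*(T − 382.9) + 897.3*2*(T − 25.68) + 345.6*0.385*(T − 25.68) = 0
(74.67 + 1794.6 + 133.06) T = 74.67*382.9 + 1794.6*25.68 + 133.06*25.68
T ≈ 39.00 °C

T_f ≈ 39.0 °C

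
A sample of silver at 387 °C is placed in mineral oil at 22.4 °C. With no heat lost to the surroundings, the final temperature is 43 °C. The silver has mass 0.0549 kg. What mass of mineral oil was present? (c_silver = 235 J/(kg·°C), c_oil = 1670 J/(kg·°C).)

|Q_silver| = |Q_oil|:
0.0549·235·(387 − 43) = m·1670·(43 − 22.4)
34402 m = 4438.1  ⇒  m ≈ 0.129 kg

m ≈ 0.129 kg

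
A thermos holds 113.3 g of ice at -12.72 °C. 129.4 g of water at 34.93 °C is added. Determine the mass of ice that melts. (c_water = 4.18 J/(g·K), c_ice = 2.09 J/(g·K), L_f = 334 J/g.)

Heat available from the water dropping to 0 °C: 129.4×4.18×34.93 = 18893 J.
Warming the ice to 0 °C takes 113.3×2.09×12.72 = 3012.1 J, leaving 15881 J for melting.
To melt every bit of ice: 113.3×334 = 37842 J.
Since 15881 < 37842 J, not all the ice melts; equilibrium is at 0 °C.
Mass melted = 15881/334 ≈ 47.55 g.

m_melted ≈ 47.5 g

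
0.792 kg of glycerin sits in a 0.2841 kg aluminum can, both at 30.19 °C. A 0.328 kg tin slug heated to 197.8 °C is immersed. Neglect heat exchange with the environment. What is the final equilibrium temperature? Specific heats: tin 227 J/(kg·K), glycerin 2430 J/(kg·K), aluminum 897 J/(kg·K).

T_f ≈ 35.7 °C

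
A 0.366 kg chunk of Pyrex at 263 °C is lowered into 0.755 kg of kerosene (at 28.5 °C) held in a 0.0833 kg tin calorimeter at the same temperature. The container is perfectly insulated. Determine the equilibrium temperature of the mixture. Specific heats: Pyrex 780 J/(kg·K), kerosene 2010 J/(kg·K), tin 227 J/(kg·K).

Energy conservation, ΣQ = 0:
0.366*780*(T − 263) + 0.755*2010*(T − 28.5) + 0.0833*227*(T − 28.5) = 0
285.48(T − 263) + 1517.5(T − 28.5) + 18.91(T − 28.5) = 0
(285.48 + 1517.5 + 18.91) T = 285.48*263 + 1517.5*28.5 + 18.91*28.5
T ≈ 65.24 °C

T_f ≈ 65.2 °C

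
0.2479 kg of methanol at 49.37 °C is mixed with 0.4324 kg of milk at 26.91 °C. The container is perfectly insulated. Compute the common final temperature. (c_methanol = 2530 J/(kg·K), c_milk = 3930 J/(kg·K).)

T_f = Σ m_i c_i T_i / Σ m_i c_i:
T_f = (627.19×49.37 + 1699.3×26.91) / (627.19 + 1699.3)
    = 76693 / 2326.5 ≈ 32.96 °C

T_f ≈ 33.0 °C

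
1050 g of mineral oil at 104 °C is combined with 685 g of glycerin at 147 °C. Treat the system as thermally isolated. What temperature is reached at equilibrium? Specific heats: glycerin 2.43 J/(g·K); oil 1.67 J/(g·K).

Let T be the final temperature. ΣQ_i = 0:
685·2.43·(T − 147) + 1050·1.67·(T − 104) = 0
3418.1 T = 427053
T = 427053 / 3418.1 = 125 °C

T_f ≈ 124.9 °C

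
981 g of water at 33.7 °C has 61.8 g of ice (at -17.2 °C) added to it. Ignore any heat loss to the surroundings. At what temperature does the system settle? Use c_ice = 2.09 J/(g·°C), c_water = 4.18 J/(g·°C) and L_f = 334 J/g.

T_f ≈ 26.5 °C

Let T be the final temperature. ΣQ_i = 0:
warm ice to 0 °C: 61.8·2.09·(0 − (-17.2)) = 2221.6; latent heat to melt: 61.8·334 = 20641; meltwater 0→T: 61.8·4.18·T = 258.32 T; water: 4100.6(T − 33.7)
4358.9 T = 138190 − 22863 = 115327
T ≈ 26.46 °C — above 0 °C, consistent with complete melting.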